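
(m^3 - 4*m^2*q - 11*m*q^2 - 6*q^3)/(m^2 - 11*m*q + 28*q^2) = (m^3 - 4*m^2*q - 11*m*q^2 - 6*q^3)/(m^2 - 11*m*q + 28*q^2)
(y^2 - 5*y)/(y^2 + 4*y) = (y - 5)/(y + 4)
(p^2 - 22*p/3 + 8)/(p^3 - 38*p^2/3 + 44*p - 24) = (3*p - 4)/(3*p^2 - 20*p + 12)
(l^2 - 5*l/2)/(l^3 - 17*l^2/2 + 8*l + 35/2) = l/(l^2 - 6*l - 7)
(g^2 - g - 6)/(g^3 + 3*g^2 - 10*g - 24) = 1/(g + 4)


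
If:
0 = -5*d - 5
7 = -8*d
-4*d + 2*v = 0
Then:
No Solution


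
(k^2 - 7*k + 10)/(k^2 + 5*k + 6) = (k^2 - 7*k + 10)/(k^2 + 5*k + 6)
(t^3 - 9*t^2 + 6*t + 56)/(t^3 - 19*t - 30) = (t^2 - 11*t + 28)/(t^2 - 2*t - 15)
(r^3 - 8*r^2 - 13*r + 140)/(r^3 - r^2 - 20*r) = (r - 7)/r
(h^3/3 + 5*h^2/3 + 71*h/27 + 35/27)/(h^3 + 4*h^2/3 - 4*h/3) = (9*h^3 + 45*h^2 + 71*h + 35)/(9*h*(3*h^2 + 4*h - 4))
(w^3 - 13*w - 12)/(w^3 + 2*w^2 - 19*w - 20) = (w + 3)/(w + 5)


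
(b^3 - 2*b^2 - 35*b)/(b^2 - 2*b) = (b^2 - 2*b - 35)/(b - 2)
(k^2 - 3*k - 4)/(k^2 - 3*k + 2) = (k^2 - 3*k - 4)/(k^2 - 3*k + 2)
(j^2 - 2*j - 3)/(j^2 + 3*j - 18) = (j + 1)/(j + 6)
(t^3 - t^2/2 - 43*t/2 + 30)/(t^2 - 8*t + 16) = (2*t^2 + 7*t - 15)/(2*(t - 4))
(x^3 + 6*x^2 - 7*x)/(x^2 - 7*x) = (x^2 + 6*x - 7)/(x - 7)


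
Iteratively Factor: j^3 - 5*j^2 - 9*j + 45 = (j - 5)*(j^2 - 9) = (j - 5)*(j + 3)*(j - 3)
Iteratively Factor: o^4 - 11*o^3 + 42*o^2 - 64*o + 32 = (o - 4)*(o^3 - 7*o^2 + 14*o - 8) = (o - 4)*(o - 2)*(o^2 - 5*o + 4) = (o - 4)^2*(o - 2)*(o - 1)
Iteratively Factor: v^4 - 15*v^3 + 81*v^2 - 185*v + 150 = (v - 3)*(v^3 - 12*v^2 + 45*v - 50) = (v - 5)*(v - 3)*(v^2 - 7*v + 10) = (v - 5)^2*(v - 3)*(v - 2)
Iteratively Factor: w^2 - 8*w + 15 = (w - 3)*(w - 5)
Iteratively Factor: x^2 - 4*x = (x)*(x - 4)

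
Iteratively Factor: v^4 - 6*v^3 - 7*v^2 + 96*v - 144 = (v + 4)*(v^3 - 10*v^2 + 33*v - 36) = (v - 3)*(v + 4)*(v^2 - 7*v + 12) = (v - 3)^2*(v + 4)*(v - 4)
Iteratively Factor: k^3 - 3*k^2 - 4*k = (k)*(k^2 - 3*k - 4) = k*(k + 1)*(k - 4)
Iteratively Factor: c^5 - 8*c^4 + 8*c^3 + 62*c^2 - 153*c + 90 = (c - 1)*(c^4 - 7*c^3 + c^2 + 63*c - 90) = (c - 5)*(c - 1)*(c^3 - 2*c^2 - 9*c + 18) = (c - 5)*(c - 3)*(c - 1)*(c^2 + c - 6) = (c - 5)*(c - 3)*(c - 2)*(c - 1)*(c + 3)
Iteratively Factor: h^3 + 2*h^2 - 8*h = (h)*(h^2 + 2*h - 8) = h*(h - 2)*(h + 4)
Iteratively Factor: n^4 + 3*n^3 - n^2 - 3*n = (n)*(n^3 + 3*n^2 - n - 3) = n*(n + 3)*(n^2 - 1) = n*(n - 1)*(n + 3)*(n + 1)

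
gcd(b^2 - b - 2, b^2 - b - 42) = 1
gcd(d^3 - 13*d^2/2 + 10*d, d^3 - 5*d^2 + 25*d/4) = d^2 - 5*d/2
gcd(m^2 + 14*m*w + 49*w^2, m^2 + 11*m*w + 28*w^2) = m + 7*w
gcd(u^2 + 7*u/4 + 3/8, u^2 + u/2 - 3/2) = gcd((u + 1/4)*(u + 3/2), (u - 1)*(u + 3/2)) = u + 3/2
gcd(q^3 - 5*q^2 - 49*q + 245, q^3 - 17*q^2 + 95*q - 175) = q^2 - 12*q + 35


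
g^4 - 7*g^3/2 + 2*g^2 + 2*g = g*(g - 2)^2*(g + 1/2)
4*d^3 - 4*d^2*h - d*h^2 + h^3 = (-2*d + h)*(-d + h)*(2*d + h)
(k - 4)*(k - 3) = k^2 - 7*k + 12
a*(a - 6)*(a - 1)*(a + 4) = a^4 - 3*a^3 - 22*a^2 + 24*a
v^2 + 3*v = v*(v + 3)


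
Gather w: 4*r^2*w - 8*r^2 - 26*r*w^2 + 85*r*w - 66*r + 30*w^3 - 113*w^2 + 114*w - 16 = -8*r^2 - 66*r + 30*w^3 + w^2*(-26*r - 113) + w*(4*r^2 + 85*r + 114) - 16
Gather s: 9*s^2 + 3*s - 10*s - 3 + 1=9*s^2 - 7*s - 2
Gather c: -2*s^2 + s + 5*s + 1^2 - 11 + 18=-2*s^2 + 6*s + 8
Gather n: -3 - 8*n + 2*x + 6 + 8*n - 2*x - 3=0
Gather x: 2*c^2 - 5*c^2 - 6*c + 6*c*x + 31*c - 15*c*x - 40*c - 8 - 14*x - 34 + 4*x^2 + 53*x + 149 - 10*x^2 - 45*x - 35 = -3*c^2 - 15*c - 6*x^2 + x*(-9*c - 6) + 72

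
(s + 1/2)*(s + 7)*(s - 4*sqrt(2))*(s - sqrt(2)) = s^4 - 5*sqrt(2)*s^3 + 15*s^3/2 - 75*sqrt(2)*s^2/2 + 23*s^2/2 - 35*sqrt(2)*s/2 + 60*s + 28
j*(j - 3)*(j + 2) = j^3 - j^2 - 6*j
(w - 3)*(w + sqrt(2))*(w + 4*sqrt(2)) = w^3 - 3*w^2 + 5*sqrt(2)*w^2 - 15*sqrt(2)*w + 8*w - 24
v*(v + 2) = v^2 + 2*v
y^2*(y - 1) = y^3 - y^2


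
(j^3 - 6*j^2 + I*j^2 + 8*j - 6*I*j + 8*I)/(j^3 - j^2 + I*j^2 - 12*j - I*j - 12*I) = (j - 2)/(j + 3)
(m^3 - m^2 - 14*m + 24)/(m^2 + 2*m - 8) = m - 3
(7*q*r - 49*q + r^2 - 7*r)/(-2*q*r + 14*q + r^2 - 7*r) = (-7*q - r)/(2*q - r)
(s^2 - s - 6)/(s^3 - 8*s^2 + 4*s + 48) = (s - 3)/(s^2 - 10*s + 24)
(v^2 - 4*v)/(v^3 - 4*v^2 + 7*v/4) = 4*(v - 4)/(4*v^2 - 16*v + 7)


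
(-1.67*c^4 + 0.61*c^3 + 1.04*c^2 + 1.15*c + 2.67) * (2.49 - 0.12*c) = 0.2004*c^5 - 4.2315*c^4 + 1.3941*c^3 + 2.4516*c^2 + 2.5431*c + 6.6483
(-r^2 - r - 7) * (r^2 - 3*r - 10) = -r^4 + 2*r^3 + 6*r^2 + 31*r + 70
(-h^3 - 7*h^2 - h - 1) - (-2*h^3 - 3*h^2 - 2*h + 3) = h^3 - 4*h^2 + h - 4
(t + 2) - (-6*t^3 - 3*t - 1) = 6*t^3 + 4*t + 3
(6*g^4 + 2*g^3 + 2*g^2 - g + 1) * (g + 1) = 6*g^5 + 8*g^4 + 4*g^3 + g^2 + 1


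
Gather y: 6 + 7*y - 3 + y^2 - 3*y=y^2 + 4*y + 3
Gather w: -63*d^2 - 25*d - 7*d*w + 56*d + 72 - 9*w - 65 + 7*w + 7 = -63*d^2 + 31*d + w*(-7*d - 2) + 14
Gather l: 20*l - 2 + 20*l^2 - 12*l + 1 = 20*l^2 + 8*l - 1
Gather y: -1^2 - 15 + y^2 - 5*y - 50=y^2 - 5*y - 66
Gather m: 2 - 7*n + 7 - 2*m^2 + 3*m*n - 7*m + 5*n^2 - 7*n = -2*m^2 + m*(3*n - 7) + 5*n^2 - 14*n + 9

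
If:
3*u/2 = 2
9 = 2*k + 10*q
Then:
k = 9/2 - 5*q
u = 4/3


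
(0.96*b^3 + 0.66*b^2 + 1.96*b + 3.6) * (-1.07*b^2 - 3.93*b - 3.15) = -1.0272*b^5 - 4.479*b^4 - 7.715*b^3 - 13.6338*b^2 - 20.322*b - 11.34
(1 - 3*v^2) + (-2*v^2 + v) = -5*v^2 + v + 1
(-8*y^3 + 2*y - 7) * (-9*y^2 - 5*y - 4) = 72*y^5 + 40*y^4 + 14*y^3 + 53*y^2 + 27*y + 28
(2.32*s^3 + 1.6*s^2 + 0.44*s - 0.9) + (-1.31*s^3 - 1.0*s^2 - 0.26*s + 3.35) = 1.01*s^3 + 0.6*s^2 + 0.18*s + 2.45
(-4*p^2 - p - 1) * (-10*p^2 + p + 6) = 40*p^4 + 6*p^3 - 15*p^2 - 7*p - 6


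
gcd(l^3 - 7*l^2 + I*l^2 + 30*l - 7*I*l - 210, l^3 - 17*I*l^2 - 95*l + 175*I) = l - 5*I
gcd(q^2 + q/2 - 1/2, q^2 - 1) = q + 1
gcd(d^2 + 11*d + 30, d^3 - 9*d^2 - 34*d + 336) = d + 6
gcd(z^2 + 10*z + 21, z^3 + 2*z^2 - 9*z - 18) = z + 3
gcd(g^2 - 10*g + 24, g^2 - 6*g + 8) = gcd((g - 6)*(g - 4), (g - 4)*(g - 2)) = g - 4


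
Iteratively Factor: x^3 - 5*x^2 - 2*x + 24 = (x - 4)*(x^2 - x - 6) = (x - 4)*(x + 2)*(x - 3)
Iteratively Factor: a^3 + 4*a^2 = (a)*(a^2 + 4*a) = a*(a + 4)*(a)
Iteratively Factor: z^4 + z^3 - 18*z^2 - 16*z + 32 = (z - 4)*(z^3 + 5*z^2 + 2*z - 8) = (z - 4)*(z + 4)*(z^2 + z - 2) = (z - 4)*(z - 1)*(z + 4)*(z + 2)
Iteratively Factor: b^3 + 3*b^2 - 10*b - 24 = (b + 4)*(b^2 - b - 6) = (b + 2)*(b + 4)*(b - 3)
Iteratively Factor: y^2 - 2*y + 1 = (y - 1)*(y - 1)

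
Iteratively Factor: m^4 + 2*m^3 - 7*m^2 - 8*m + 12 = (m + 3)*(m^3 - m^2 - 4*m + 4) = (m - 1)*(m + 3)*(m^2 - 4) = (m - 1)*(m + 2)*(m + 3)*(m - 2)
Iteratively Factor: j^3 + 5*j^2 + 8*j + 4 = (j + 2)*(j^2 + 3*j + 2) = (j + 1)*(j + 2)*(j + 2)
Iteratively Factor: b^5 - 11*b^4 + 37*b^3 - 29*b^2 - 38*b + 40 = (b - 5)*(b^4 - 6*b^3 + 7*b^2 + 6*b - 8) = (b - 5)*(b - 4)*(b^3 - 2*b^2 - b + 2) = (b - 5)*(b - 4)*(b + 1)*(b^2 - 3*b + 2) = (b - 5)*(b - 4)*(b - 1)*(b + 1)*(b - 2)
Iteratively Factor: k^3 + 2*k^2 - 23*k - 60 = (k + 3)*(k^2 - k - 20) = (k + 3)*(k + 4)*(k - 5)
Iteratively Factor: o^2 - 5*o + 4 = (o - 4)*(o - 1)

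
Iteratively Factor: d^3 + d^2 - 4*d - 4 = (d + 2)*(d^2 - d - 2) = (d - 2)*(d + 2)*(d + 1)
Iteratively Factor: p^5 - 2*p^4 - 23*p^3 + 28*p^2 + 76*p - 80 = (p - 2)*(p^4 - 23*p^2 - 18*p + 40) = (p - 2)*(p + 4)*(p^3 - 4*p^2 - 7*p + 10) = (p - 5)*(p - 2)*(p + 4)*(p^2 + p - 2) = (p - 5)*(p - 2)*(p + 2)*(p + 4)*(p - 1)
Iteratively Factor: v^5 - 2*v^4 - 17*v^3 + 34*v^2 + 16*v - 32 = (v - 2)*(v^4 - 17*v^2 + 16) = (v - 4)*(v - 2)*(v^3 + 4*v^2 - v - 4) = (v - 4)*(v - 2)*(v - 1)*(v^2 + 5*v + 4) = (v - 4)*(v - 2)*(v - 1)*(v + 4)*(v + 1)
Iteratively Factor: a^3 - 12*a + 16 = (a - 2)*(a^2 + 2*a - 8) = (a - 2)^2*(a + 4)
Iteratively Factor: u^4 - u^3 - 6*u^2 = (u)*(u^3 - u^2 - 6*u) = u*(u + 2)*(u^2 - 3*u) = u*(u - 3)*(u + 2)*(u)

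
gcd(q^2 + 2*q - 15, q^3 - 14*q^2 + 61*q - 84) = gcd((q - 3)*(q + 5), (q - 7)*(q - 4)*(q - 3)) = q - 3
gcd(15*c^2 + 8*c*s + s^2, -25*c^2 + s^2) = 5*c + s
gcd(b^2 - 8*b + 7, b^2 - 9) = 1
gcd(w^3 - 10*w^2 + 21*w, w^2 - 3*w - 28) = w - 7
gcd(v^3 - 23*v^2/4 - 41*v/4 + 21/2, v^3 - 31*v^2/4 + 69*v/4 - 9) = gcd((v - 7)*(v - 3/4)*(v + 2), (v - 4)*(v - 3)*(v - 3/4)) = v - 3/4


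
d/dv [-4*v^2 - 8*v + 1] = -8*v - 8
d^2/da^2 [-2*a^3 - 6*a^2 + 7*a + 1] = -12*a - 12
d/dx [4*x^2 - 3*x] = 8*x - 3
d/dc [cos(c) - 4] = -sin(c)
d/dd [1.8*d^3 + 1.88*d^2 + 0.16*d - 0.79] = 5.4*d^2 + 3.76*d + 0.16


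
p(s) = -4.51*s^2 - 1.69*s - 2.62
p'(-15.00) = 133.61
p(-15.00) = -992.02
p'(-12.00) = 106.55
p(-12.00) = -631.78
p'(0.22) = -3.67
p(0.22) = -3.21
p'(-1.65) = 13.19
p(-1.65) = -12.11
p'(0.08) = -2.41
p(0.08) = -2.78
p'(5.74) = -53.46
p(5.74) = -160.91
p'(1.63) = -16.39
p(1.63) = -17.36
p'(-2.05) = 16.80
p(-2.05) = -18.11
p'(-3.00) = 25.37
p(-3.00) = -38.14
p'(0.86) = -9.45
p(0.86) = -7.41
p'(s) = -9.02*s - 1.69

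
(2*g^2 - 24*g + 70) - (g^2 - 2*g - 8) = g^2 - 22*g + 78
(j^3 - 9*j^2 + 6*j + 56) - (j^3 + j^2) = -10*j^2 + 6*j + 56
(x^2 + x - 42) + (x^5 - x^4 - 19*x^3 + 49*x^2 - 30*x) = x^5 - x^4 - 19*x^3 + 50*x^2 - 29*x - 42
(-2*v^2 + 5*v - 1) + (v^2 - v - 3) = -v^2 + 4*v - 4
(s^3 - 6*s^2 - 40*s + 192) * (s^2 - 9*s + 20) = s^5 - 15*s^4 + 34*s^3 + 432*s^2 - 2528*s + 3840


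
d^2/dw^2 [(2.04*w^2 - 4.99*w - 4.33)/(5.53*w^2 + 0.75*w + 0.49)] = (5.6843418860808e-14*w^4 - 322.119182*w^3 - 827.65851*w^2 - 26.623632*w + 23.24201)/(169.112377*w^6 + 68.807025*w^5 + 54.285798*w^4 + 12.615525*w^3 + 4.810134*w^2 + 0.540225*w + 0.117649)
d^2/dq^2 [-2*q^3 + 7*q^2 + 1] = 14 - 12*q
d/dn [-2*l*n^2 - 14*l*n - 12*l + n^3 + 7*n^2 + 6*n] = -4*l*n - 14*l + 3*n^2 + 14*n + 6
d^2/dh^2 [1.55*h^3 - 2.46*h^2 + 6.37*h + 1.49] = 9.3*h - 4.92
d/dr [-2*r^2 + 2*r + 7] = 2 - 4*r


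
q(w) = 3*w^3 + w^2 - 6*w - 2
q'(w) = 9*w^2 + 2*w - 6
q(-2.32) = -20.16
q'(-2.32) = 37.80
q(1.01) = -3.95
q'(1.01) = 5.20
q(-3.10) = -63.16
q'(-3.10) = 74.29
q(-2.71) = -38.10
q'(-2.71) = 54.68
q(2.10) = 17.59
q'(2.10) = 37.89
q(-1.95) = -8.74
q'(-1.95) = 24.32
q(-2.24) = -17.26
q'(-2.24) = 34.68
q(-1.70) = -3.65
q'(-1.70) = 16.61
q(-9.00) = -2054.00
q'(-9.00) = 705.00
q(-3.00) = -56.00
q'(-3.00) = 69.00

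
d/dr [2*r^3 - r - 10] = 6*r^2 - 1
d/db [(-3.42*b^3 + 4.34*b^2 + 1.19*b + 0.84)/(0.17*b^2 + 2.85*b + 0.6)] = (-0.5814*b^4 - 19.494*b^3 + 6.0107*b^2 + 4.9224*b - 1.68)/(0.0289*b^4 + 0.969*b^3 + 8.3265*b^2 + 3.42*b + 0.36)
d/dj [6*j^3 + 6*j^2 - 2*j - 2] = 18*j^2 + 12*j - 2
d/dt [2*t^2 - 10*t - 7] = 4*t - 10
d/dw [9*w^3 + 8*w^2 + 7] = w*(27*w + 16)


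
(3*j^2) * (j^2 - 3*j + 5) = 3*j^4 - 9*j^3 + 15*j^2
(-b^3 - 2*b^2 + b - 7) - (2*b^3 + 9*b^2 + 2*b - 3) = -3*b^3 - 11*b^2 - b - 4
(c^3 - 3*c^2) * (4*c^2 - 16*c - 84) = 4*c^5 - 28*c^4 - 36*c^3 + 252*c^2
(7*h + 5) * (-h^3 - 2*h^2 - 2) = -7*h^4 - 19*h^3 - 10*h^2 - 14*h - 10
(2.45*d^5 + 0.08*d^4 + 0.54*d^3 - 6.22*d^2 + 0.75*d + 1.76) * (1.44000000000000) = 3.528*d^5 + 0.1152*d^4 + 0.7776*d^3 - 8.9568*d^2 + 1.08*d + 2.5344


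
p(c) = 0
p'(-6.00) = 0.00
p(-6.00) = 0.00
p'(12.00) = 0.00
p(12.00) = 0.00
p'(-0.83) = 0.00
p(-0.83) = 0.00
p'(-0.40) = 0.00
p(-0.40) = 0.00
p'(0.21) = 0.00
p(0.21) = 0.00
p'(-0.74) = 0.00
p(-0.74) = 0.00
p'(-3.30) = 0.00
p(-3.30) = 0.00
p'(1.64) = 0.00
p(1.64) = 0.00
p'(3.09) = 0.00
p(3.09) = 0.00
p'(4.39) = 0.00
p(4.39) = 0.00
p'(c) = 0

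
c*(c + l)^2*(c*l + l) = c^4*l + 2*c^3*l^2 + c^3*l + c^2*l^3 + 2*c^2*l^2 + c*l^3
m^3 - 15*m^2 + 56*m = m*(m - 8)*(m - 7)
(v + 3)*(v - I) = v^2 + 3*v - I*v - 3*I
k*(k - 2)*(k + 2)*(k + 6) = k^4 + 6*k^3 - 4*k^2 - 24*k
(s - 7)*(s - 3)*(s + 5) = s^3 - 5*s^2 - 29*s + 105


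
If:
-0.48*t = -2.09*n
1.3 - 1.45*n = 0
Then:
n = 0.90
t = 3.90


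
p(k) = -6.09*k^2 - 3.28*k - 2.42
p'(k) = -12.18*k - 3.28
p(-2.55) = -33.66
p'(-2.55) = 27.78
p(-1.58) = -12.44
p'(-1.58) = 15.96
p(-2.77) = -40.06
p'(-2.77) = 30.46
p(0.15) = -3.05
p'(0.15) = -5.11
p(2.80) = -59.35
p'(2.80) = -37.38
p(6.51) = -281.87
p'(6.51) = -82.57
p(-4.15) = -93.69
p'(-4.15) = 47.27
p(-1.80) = -16.25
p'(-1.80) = 18.64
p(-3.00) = -47.39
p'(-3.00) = 33.26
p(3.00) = -67.07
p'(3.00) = -39.82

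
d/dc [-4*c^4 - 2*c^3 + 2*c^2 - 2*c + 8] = -16*c^3 - 6*c^2 + 4*c - 2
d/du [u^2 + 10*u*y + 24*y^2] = 2*u + 10*y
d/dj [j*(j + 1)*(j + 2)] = 3*j^2 + 6*j + 2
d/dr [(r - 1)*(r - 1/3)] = 2*r - 4/3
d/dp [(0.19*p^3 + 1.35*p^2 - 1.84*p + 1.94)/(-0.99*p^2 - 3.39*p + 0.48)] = (-0.1881*p^4 - 1.2882*p^3 - 6.1245*p^2 + 5.1372*p + 5.6934)/(0.9801*p^4 + 6.7122*p^3 + 10.5417*p^2 - 3.2544*p + 0.2304)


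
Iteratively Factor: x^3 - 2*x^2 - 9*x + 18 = (x + 3)*(x^2 - 5*x + 6) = (x - 3)*(x + 3)*(x - 2)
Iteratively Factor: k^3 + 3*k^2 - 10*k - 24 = (k - 3)*(k^2 + 6*k + 8) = (k - 3)*(k + 2)*(k + 4)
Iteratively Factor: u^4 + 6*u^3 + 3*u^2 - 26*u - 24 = (u + 4)*(u^3 + 2*u^2 - 5*u - 6) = (u - 2)*(u + 4)*(u^2 + 4*u + 3) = (u - 2)*(u + 3)*(u + 4)*(u + 1)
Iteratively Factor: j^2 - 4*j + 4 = (j - 2)*(j - 2)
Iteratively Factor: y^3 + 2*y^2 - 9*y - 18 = (y + 2)*(y^2 - 9) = (y + 2)*(y + 3)*(y - 3)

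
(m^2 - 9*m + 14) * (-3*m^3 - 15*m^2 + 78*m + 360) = -3*m^5 + 12*m^4 + 171*m^3 - 552*m^2 - 2148*m + 5040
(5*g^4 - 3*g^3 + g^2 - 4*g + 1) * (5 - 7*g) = -35*g^5 + 46*g^4 - 22*g^3 + 33*g^2 - 27*g + 5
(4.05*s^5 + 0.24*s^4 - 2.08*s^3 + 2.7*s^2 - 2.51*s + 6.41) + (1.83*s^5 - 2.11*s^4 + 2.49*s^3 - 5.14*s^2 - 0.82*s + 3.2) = 5.88*s^5 - 1.87*s^4 + 0.41*s^3 - 2.44*s^2 - 3.33*s + 9.61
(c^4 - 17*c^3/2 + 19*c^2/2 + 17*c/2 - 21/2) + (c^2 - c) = c^4 - 17*c^3/2 + 21*c^2/2 + 15*c/2 - 21/2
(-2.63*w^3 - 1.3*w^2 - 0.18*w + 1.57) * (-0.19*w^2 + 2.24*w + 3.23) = 0.4997*w^5 - 5.6442*w^4 - 11.3727*w^3 - 4.9005*w^2 + 2.9354*w + 5.0711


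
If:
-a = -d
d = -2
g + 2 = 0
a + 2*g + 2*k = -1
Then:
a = -2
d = -2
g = -2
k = 5/2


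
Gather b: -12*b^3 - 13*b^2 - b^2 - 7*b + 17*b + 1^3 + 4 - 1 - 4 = -12*b^3 - 14*b^2 + 10*b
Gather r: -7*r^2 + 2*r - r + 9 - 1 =-7*r^2 + r + 8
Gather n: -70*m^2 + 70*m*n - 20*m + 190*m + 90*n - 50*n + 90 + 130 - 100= -70*m^2 + 170*m + n*(70*m + 40) + 120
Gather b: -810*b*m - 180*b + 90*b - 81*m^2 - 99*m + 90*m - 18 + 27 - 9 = b*(-810*m - 90) - 81*m^2 - 9*m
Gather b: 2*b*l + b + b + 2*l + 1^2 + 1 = b*(2*l + 2) + 2*l + 2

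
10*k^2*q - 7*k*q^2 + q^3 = q*(-5*k + q)*(-2*k + q)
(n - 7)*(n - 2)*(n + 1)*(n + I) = n^4 - 8*n^3 + I*n^3 + 5*n^2 - 8*I*n^2 + 14*n + 5*I*n + 14*I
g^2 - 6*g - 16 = (g - 8)*(g + 2)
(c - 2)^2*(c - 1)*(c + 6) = c^4 + c^3 - 22*c^2 + 44*c - 24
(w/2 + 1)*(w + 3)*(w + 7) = w^3/2 + 6*w^2 + 41*w/2 + 21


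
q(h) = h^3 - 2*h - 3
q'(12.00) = 430.00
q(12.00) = 1701.00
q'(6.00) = 106.00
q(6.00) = 201.00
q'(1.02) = 1.12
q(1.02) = -3.98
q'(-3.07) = 26.27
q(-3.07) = -25.79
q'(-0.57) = -1.03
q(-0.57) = -2.05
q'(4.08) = 47.94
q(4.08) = 56.76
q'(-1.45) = 4.31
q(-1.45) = -3.15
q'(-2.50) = 16.75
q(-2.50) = -13.62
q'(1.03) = 1.18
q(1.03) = -3.97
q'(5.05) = 74.51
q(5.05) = 115.69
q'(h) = 3*h^2 - 2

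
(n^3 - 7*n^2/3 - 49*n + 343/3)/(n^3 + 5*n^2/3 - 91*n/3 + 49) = (n - 7)/(n - 3)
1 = 1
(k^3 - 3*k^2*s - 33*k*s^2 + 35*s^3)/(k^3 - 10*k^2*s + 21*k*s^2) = (-k^2 - 4*k*s + 5*s^2)/(k*(-k + 3*s))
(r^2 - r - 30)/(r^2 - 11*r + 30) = (r + 5)/(r - 5)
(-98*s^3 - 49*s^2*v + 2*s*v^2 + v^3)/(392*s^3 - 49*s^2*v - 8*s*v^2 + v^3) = (-2*s - v)/(8*s - v)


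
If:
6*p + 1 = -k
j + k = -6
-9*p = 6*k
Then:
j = -19/3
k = 1/3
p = -2/9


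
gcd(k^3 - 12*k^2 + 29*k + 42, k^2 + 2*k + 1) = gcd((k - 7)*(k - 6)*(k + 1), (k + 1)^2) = k + 1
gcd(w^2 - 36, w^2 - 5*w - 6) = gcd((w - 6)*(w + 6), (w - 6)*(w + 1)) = w - 6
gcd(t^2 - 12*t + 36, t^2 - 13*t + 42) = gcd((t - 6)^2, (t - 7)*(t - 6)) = t - 6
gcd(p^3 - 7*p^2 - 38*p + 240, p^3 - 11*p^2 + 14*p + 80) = p^2 - 13*p + 40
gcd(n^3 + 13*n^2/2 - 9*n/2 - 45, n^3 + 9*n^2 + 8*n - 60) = n + 6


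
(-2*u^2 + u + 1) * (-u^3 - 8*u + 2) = 2*u^5 - u^4 + 15*u^3 - 12*u^2 - 6*u + 2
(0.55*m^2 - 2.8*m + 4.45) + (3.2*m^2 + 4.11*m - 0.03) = 3.75*m^2 + 1.31*m + 4.42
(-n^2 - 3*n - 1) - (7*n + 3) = -n^2 - 10*n - 4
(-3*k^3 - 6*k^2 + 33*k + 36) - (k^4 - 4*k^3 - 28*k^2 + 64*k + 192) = -k^4 + k^3 + 22*k^2 - 31*k - 156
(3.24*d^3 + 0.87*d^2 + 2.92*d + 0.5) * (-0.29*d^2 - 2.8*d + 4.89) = -0.9396*d^5 - 9.3243*d^4 + 12.5608*d^3 - 4.0667*d^2 + 12.8788*d + 2.445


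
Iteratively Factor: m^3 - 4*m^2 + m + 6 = (m - 2)*(m^2 - 2*m - 3) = (m - 2)*(m + 1)*(m - 3)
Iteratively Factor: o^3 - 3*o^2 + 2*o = (o - 2)*(o^2 - o) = (o - 2)*(o - 1)*(o)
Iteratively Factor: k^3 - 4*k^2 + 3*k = (k - 1)*(k^2 - 3*k) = (k - 3)*(k - 1)*(k)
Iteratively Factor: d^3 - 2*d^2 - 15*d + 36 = (d + 4)*(d^2 - 6*d + 9) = (d - 3)*(d + 4)*(d - 3)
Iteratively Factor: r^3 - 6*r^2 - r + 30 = (r - 5)*(r^2 - r - 6) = (r - 5)*(r - 3)*(r + 2)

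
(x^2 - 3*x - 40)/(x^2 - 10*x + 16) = (x + 5)/(x - 2)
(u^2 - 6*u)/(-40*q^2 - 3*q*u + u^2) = u*(6 - u)/(40*q^2 + 3*q*u - u^2)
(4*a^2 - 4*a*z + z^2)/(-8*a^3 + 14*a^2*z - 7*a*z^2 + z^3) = (-2*a + z)/(4*a^2 - 5*a*z + z^2)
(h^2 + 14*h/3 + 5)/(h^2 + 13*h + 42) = (h^2 + 14*h/3 + 5)/(h^2 + 13*h + 42)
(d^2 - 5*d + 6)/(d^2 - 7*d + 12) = (d - 2)/(d - 4)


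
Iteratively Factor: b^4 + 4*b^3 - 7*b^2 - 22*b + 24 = (b - 1)*(b^3 + 5*b^2 - 2*b - 24) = (b - 1)*(b + 4)*(b^2 + b - 6) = (b - 1)*(b + 3)*(b + 4)*(b - 2)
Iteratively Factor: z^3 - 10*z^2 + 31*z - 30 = (z - 2)*(z^2 - 8*z + 15) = (z - 3)*(z - 2)*(z - 5)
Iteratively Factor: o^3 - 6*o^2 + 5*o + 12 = (o - 4)*(o^2 - 2*o - 3) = (o - 4)*(o - 3)*(o + 1)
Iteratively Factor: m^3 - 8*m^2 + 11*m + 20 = (m - 5)*(m^2 - 3*m - 4) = (m - 5)*(m - 4)*(m + 1)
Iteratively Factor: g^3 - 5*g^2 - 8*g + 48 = (g - 4)*(g^2 - g - 12) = (g - 4)^2*(g + 3)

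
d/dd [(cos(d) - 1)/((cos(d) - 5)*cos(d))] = (sin(d) + 5*sin(d)/cos(d)^2 - 2*tan(d))/(cos(d) - 5)^2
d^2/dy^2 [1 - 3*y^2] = -6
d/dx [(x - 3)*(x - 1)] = 2*x - 4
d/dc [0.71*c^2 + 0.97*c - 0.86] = 1.42*c + 0.97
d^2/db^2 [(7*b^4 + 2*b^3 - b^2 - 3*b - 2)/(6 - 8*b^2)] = (-112*b^6 + 252*b^4 + 24*b^3 - 246*b^2 + 54*b + 33)/(64*b^6 - 144*b^4 + 108*b^2 - 27)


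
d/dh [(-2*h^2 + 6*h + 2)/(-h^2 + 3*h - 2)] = 6*(2*h - 3)/(h^2 - 3*h + 2)^2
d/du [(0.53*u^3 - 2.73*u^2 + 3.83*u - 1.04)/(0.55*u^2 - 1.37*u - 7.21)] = (0.2915*u^4 - 1.4522*u^3 - 9.8303*u^2 + 40.5106*u - 29.0391)/(0.3025*u^4 - 1.507*u^3 - 6.0541*u^2 + 19.7554*u + 51.9841)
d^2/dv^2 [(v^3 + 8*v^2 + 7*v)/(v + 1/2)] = 4*(4*v^3 + 6*v^2 + 3*v - 6)/(8*v^3 + 12*v^2 + 6*v + 1)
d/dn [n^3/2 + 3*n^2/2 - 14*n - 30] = 3*n^2/2 + 3*n - 14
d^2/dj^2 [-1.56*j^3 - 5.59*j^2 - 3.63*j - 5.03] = -9.36*j - 11.18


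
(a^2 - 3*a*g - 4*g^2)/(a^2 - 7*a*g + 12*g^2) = (a + g)/(a - 3*g)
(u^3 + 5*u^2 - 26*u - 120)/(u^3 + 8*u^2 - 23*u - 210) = (u + 4)/(u + 7)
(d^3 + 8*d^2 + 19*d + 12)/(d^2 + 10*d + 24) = (d^2 + 4*d + 3)/(d + 6)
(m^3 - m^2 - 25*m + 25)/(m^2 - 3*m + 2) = (m^2 - 25)/(m - 2)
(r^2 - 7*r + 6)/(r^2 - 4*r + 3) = (r - 6)/(r - 3)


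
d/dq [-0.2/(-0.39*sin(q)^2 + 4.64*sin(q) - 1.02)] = (0.928 - 0.156*sin(q))*cos(q)/(0.39*sin(q)^2 - 4.64*sin(q) + 1.02)^2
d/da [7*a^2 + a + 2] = 14*a + 1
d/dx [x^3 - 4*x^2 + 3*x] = 3*x^2 - 8*x + 3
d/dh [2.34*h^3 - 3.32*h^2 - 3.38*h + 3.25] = 7.02*h^2 - 6.64*h - 3.38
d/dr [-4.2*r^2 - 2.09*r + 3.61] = -8.4*r - 2.09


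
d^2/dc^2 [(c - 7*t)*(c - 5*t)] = 2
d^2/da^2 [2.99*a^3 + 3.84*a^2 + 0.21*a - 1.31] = 17.94*a + 7.68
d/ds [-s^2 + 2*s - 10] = 2 - 2*s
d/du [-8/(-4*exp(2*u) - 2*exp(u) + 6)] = (-16*exp(u) - 4)*exp(u)/(2*exp(2*u) + exp(u) - 3)^2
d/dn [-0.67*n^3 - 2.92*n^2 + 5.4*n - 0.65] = -2.01*n^2 - 5.84*n + 5.4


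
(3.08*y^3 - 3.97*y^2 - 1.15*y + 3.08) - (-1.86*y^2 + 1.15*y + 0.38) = 3.08*y^3 - 2.11*y^2 - 2.3*y + 2.7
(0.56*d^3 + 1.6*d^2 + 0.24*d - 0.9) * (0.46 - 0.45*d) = -0.252*d^4 - 0.4624*d^3 + 0.628*d^2 + 0.5154*d - 0.414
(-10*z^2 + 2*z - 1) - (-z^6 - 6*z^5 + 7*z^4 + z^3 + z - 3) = z^6 + 6*z^5 - 7*z^4 - z^3 - 10*z^2 + z + 2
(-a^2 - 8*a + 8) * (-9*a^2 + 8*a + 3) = 9*a^4 + 64*a^3 - 139*a^2 + 40*a + 24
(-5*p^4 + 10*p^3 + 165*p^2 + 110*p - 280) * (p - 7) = -5*p^5 + 45*p^4 + 95*p^3 - 1045*p^2 - 1050*p + 1960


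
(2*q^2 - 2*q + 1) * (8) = 16*q^2 - 16*q + 8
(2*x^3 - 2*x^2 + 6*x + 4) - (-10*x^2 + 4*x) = 2*x^3 + 8*x^2 + 2*x + 4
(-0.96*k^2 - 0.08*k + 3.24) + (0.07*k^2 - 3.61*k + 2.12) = -0.89*k^2 - 3.69*k + 5.36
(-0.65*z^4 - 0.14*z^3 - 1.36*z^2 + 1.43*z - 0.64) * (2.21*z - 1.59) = -1.4365*z^5 + 0.7241*z^4 - 2.783*z^3 + 5.3227*z^2 - 3.6881*z + 1.0176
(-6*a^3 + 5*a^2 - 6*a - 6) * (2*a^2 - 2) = -12*a^5 + 10*a^4 - 22*a^2 + 12*a + 12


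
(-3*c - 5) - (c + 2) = -4*c - 7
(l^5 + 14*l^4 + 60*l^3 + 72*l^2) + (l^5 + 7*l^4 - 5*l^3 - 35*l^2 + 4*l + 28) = 2*l^5 + 21*l^4 + 55*l^3 + 37*l^2 + 4*l + 28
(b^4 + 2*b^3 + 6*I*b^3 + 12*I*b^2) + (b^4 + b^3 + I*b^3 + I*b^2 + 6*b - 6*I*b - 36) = 2*b^4 + 3*b^3 + 7*I*b^3 + 13*I*b^2 + 6*b - 6*I*b - 36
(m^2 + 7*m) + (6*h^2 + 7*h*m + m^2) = 6*h^2 + 7*h*m + 2*m^2 + 7*m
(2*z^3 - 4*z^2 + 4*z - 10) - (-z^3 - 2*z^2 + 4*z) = 3*z^3 - 2*z^2 - 10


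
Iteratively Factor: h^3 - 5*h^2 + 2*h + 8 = (h + 1)*(h^2 - 6*h + 8) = (h - 4)*(h + 1)*(h - 2)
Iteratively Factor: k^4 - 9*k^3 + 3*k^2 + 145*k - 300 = (k + 4)*(k^3 - 13*k^2 + 55*k - 75) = (k - 5)*(k + 4)*(k^2 - 8*k + 15) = (k - 5)^2*(k + 4)*(k - 3)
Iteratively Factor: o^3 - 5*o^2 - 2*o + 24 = (o - 3)*(o^2 - 2*o - 8) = (o - 3)*(o + 2)*(o - 4)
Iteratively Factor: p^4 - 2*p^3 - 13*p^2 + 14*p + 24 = (p + 3)*(p^3 - 5*p^2 + 2*p + 8) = (p - 4)*(p + 3)*(p^2 - p - 2) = (p - 4)*(p + 1)*(p + 3)*(p - 2)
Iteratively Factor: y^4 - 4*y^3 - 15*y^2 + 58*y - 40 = (y - 1)*(y^3 - 3*y^2 - 18*y + 40) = (y - 2)*(y - 1)*(y^2 - y - 20) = (y - 2)*(y - 1)*(y + 4)*(y - 5)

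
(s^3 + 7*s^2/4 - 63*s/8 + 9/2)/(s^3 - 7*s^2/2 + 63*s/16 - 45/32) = 4*(s + 4)/(4*s - 5)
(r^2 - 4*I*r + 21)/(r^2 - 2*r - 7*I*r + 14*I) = (r + 3*I)/(r - 2)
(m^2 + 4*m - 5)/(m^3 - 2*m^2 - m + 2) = (m + 5)/(m^2 - m - 2)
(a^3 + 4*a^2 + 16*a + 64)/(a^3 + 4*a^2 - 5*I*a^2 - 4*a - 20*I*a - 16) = (a + 4*I)/(a - I)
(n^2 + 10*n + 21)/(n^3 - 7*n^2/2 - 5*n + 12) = 2*(n^2 + 10*n + 21)/(2*n^3 - 7*n^2 - 10*n + 24)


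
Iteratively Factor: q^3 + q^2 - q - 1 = (q + 1)*(q^2 - 1) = (q - 1)*(q + 1)*(q + 1)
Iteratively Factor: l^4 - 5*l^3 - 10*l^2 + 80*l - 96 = (l + 4)*(l^3 - 9*l^2 + 26*l - 24) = (l - 2)*(l + 4)*(l^2 - 7*l + 12) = (l - 4)*(l - 2)*(l + 4)*(l - 3)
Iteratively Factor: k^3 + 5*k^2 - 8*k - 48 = (k - 3)*(k^2 + 8*k + 16) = (k - 3)*(k + 4)*(k + 4)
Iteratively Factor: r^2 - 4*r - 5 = (r - 5)*(r + 1)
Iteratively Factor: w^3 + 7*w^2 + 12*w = (w + 3)*(w^2 + 4*w) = (w + 3)*(w + 4)*(w)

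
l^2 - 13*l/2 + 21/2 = (l - 7/2)*(l - 3)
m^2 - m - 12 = (m - 4)*(m + 3)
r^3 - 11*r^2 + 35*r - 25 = (r - 5)^2*(r - 1)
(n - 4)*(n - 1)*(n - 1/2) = n^3 - 11*n^2/2 + 13*n/2 - 2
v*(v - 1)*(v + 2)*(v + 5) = v^4 + 6*v^3 + 3*v^2 - 10*v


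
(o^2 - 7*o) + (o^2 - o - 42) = 2*o^2 - 8*o - 42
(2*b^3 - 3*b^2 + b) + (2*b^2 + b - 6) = 2*b^3 - b^2 + 2*b - 6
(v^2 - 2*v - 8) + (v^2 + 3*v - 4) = 2*v^2 + v - 12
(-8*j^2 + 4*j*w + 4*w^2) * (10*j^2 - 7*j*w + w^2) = -80*j^4 + 96*j^3*w + 4*j^2*w^2 - 24*j*w^3 + 4*w^4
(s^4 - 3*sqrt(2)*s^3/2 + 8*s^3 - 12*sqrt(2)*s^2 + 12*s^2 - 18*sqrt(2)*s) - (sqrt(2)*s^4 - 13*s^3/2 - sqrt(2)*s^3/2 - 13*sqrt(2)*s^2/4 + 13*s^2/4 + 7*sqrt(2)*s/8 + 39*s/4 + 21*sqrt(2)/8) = -sqrt(2)*s^4 + s^4 - sqrt(2)*s^3 + 29*s^3/2 - 35*sqrt(2)*s^2/4 + 35*s^2/4 - 151*sqrt(2)*s/8 - 39*s/4 - 21*sqrt(2)/8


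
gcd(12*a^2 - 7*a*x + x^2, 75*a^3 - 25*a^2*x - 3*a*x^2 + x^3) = -3*a + x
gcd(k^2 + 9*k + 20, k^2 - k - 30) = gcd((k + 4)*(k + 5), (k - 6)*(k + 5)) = k + 5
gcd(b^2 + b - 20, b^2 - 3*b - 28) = 1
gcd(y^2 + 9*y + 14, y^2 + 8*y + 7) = y + 7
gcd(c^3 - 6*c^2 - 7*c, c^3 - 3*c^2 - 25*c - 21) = c^2 - 6*c - 7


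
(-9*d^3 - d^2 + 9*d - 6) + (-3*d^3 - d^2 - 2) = -12*d^3 - 2*d^2 + 9*d - 8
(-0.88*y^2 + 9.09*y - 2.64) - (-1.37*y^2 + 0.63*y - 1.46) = 0.49*y^2 + 8.46*y - 1.18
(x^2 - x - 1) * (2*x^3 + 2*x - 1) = 2*x^5 - 2*x^4 - 3*x^2 - x + 1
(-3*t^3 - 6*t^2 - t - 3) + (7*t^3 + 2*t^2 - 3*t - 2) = 4*t^3 - 4*t^2 - 4*t - 5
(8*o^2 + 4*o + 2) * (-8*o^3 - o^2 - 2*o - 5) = -64*o^5 - 40*o^4 - 36*o^3 - 50*o^2 - 24*o - 10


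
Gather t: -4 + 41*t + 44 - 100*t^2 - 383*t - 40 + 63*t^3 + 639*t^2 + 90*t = 63*t^3 + 539*t^2 - 252*t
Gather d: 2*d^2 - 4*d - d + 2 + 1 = 2*d^2 - 5*d + 3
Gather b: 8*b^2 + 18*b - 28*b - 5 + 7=8*b^2 - 10*b + 2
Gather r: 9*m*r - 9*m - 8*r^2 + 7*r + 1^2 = -9*m - 8*r^2 + r*(9*m + 7) + 1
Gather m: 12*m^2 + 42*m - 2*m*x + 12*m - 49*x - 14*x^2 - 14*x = 12*m^2 + m*(54 - 2*x) - 14*x^2 - 63*x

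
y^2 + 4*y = y*(y + 4)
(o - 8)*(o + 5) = o^2 - 3*o - 40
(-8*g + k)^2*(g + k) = 64*g^3 + 48*g^2*k - 15*g*k^2 + k^3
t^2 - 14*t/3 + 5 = (t - 3)*(t - 5/3)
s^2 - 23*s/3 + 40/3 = (s - 5)*(s - 8/3)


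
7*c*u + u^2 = u*(7*c + u)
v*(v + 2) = v^2 + 2*v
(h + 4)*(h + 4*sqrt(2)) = h^2 + 4*h + 4*sqrt(2)*h + 16*sqrt(2)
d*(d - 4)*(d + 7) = d^3 + 3*d^2 - 28*d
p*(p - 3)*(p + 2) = p^3 - p^2 - 6*p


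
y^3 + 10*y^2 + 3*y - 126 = (y - 3)*(y + 6)*(y + 7)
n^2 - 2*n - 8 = (n - 4)*(n + 2)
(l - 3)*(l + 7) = l^2 + 4*l - 21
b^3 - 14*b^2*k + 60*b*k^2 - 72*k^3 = (b - 6*k)^2*(b - 2*k)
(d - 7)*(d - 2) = d^2 - 9*d + 14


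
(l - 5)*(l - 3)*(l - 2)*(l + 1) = l^4 - 9*l^3 + 21*l^2 + l - 30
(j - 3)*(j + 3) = j^2 - 9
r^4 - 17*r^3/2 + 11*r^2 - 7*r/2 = r*(r - 7)*(r - 1)*(r - 1/2)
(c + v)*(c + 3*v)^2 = c^3 + 7*c^2*v + 15*c*v^2 + 9*v^3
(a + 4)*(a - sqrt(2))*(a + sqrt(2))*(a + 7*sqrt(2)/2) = a^4 + 4*a^3 + 7*sqrt(2)*a^3/2 - 2*a^2 + 14*sqrt(2)*a^2 - 7*sqrt(2)*a - 8*a - 28*sqrt(2)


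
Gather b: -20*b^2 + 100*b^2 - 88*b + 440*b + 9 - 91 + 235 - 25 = 80*b^2 + 352*b + 128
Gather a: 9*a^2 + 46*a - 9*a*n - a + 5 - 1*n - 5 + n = 9*a^2 + a*(45 - 9*n)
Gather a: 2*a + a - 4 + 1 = 3*a - 3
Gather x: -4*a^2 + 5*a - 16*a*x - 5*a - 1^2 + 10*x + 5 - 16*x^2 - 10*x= -4*a^2 - 16*a*x - 16*x^2 + 4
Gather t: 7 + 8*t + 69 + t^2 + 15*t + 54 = t^2 + 23*t + 130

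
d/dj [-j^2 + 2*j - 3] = 2 - 2*j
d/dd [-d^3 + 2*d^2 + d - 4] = -3*d^2 + 4*d + 1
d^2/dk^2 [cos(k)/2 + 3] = -cos(k)/2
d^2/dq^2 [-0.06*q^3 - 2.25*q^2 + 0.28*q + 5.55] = -0.36*q - 4.5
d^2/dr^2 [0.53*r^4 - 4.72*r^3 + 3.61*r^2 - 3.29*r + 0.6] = 6.36*r^2 - 28.32*r + 7.22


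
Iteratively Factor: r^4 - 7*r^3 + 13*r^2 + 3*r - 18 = (r - 3)*(r^3 - 4*r^2 + r + 6) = (r - 3)^2*(r^2 - r - 2) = (r - 3)^2*(r - 2)*(r + 1)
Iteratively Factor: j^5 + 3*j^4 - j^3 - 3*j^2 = (j + 1)*(j^4 + 2*j^3 - 3*j^2) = j*(j + 1)*(j^3 + 2*j^2 - 3*j) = j*(j + 1)*(j + 3)*(j^2 - j) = j^2*(j + 1)*(j + 3)*(j - 1)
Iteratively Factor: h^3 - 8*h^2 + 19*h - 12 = (h - 4)*(h^2 - 4*h + 3) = (h - 4)*(h - 3)*(h - 1)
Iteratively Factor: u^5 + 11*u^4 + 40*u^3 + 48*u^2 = (u + 4)*(u^4 + 7*u^3 + 12*u^2) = u*(u + 4)*(u^3 + 7*u^2 + 12*u) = u^2*(u + 4)*(u^2 + 7*u + 12) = u^2*(u + 4)^2*(u + 3)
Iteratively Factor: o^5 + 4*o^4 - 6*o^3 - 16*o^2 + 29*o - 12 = (o - 1)*(o^4 + 5*o^3 - o^2 - 17*o + 12) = (o - 1)*(o + 4)*(o^3 + o^2 - 5*o + 3) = (o - 1)^2*(o + 4)*(o^2 + 2*o - 3) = (o - 1)^3*(o + 4)*(o + 3)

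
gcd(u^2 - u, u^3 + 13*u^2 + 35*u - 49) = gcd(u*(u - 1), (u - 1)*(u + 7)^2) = u - 1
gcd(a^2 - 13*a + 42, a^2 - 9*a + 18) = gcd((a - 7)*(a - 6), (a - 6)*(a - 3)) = a - 6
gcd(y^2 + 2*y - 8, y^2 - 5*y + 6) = y - 2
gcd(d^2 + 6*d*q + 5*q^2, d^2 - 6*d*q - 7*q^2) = d + q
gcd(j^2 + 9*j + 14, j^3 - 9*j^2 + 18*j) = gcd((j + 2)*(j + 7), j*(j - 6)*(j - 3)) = 1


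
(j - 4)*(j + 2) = j^2 - 2*j - 8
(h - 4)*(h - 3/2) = h^2 - 11*h/2 + 6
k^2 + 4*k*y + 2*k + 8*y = (k + 2)*(k + 4*y)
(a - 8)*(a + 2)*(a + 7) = a^3 + a^2 - 58*a - 112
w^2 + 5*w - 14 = (w - 2)*(w + 7)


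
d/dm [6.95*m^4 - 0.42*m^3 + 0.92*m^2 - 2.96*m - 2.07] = 27.8*m^3 - 1.26*m^2 + 1.84*m - 2.96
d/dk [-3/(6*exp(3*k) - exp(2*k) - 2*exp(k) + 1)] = 6*(9*exp(2*k) - exp(k) - 1)*exp(k)/(6*exp(3*k) - exp(2*k) - 2*exp(k) + 1)^2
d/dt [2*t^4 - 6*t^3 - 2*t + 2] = 8*t^3 - 18*t^2 - 2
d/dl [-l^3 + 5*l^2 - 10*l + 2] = -3*l^2 + 10*l - 10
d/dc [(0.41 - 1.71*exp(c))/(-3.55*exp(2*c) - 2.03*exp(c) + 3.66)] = (-6.0705*exp(2*c) + 2.911*exp(c) - 5.4263)*exp(c)/(12.6025*exp(4*c) + 14.413*exp(3*c) - 21.8651*exp(2*c) - 14.8596*exp(c) + 13.3956)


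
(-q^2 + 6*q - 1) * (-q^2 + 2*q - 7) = q^4 - 8*q^3 + 20*q^2 - 44*q + 7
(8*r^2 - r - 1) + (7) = 8*r^2 - r + 6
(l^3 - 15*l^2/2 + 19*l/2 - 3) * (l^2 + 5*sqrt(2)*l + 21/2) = l^5 - 15*l^4/2 + 5*sqrt(2)*l^4 - 75*sqrt(2)*l^3/2 + 20*l^3 - 327*l^2/4 + 95*sqrt(2)*l^2/2 - 15*sqrt(2)*l + 399*l/4 - 63/2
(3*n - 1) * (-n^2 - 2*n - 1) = -3*n^3 - 5*n^2 - n + 1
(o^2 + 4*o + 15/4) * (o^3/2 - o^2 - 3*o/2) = o^5/2 + o^4 - 29*o^3/8 - 39*o^2/4 - 45*o/8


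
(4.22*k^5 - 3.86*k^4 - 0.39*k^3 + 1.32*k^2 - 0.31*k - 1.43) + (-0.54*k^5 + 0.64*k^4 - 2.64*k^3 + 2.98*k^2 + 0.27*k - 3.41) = 3.68*k^5 - 3.22*k^4 - 3.03*k^3 + 4.3*k^2 - 0.04*k - 4.84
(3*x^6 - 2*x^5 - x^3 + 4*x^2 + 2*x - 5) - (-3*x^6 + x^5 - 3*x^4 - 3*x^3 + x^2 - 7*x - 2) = 6*x^6 - 3*x^5 + 3*x^4 + 2*x^3 + 3*x^2 + 9*x - 3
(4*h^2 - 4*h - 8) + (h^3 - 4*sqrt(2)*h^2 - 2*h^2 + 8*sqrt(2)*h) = h^3 - 4*sqrt(2)*h^2 + 2*h^2 - 4*h + 8*sqrt(2)*h - 8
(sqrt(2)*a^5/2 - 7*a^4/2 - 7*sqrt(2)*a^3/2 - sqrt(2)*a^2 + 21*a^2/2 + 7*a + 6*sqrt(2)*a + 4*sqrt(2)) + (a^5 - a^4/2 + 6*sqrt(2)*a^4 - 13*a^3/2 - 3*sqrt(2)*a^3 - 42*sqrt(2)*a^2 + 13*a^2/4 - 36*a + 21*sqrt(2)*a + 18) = sqrt(2)*a^5/2 + a^5 - 4*a^4 + 6*sqrt(2)*a^4 - 13*sqrt(2)*a^3/2 - 13*a^3/2 - 43*sqrt(2)*a^2 + 55*a^2/4 - 29*a + 27*sqrt(2)*a + 4*sqrt(2) + 18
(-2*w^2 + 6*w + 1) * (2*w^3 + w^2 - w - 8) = -4*w^5 + 10*w^4 + 10*w^3 + 11*w^2 - 49*w - 8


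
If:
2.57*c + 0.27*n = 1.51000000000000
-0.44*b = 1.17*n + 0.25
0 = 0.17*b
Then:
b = 0.00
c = 0.61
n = -0.21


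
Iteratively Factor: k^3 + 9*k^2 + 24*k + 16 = (k + 4)*(k^2 + 5*k + 4) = (k + 1)*(k + 4)*(k + 4)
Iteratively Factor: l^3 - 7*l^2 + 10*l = (l - 2)*(l^2 - 5*l) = l*(l - 2)*(l - 5)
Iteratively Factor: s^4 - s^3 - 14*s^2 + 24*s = (s - 2)*(s^3 + s^2 - 12*s) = s*(s - 2)*(s^2 + s - 12) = s*(s - 2)*(s + 4)*(s - 3)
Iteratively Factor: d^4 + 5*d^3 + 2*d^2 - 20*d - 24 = (d + 2)*(d^3 + 3*d^2 - 4*d - 12) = (d - 2)*(d + 2)*(d^2 + 5*d + 6) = (d - 2)*(d + 2)^2*(d + 3)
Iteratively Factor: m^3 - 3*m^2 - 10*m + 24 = (m + 3)*(m^2 - 6*m + 8) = (m - 4)*(m + 3)*(m - 2)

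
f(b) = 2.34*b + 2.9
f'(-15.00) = 2.34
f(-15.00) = -32.20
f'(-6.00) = 2.34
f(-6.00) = -11.14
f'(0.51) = 2.34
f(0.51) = 4.09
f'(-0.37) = 2.34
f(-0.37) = 2.03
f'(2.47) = 2.34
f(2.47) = 8.68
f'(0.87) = 2.34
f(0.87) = 4.94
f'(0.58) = 2.34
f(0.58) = 4.26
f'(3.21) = 2.34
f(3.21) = 10.41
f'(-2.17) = 2.34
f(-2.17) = -2.18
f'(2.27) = 2.34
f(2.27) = 8.21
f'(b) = 2.34000000000000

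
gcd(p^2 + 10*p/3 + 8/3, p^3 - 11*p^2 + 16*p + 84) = p + 2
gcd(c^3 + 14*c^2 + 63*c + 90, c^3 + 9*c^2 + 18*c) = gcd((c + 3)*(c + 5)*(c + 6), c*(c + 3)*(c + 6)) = c^2 + 9*c + 18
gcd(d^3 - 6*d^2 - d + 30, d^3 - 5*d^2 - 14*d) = d + 2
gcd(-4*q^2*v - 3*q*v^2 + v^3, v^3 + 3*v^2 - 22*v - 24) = 1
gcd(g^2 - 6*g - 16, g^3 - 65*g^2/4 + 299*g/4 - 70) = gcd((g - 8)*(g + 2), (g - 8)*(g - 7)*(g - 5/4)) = g - 8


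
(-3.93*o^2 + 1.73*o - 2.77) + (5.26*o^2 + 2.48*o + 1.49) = 1.33*o^2 + 4.21*o - 1.28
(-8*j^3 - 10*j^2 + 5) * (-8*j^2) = 64*j^5 + 80*j^4 - 40*j^2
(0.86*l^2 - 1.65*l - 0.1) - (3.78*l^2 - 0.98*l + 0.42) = -2.92*l^2 - 0.67*l - 0.52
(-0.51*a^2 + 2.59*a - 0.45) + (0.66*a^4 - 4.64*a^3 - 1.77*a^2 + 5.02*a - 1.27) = 0.66*a^4 - 4.64*a^3 - 2.28*a^2 + 7.61*a - 1.72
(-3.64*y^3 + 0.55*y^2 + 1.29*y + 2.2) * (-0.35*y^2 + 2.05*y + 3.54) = 1.274*y^5 - 7.6545*y^4 - 12.2096*y^3 + 3.8215*y^2 + 9.0766*y + 7.788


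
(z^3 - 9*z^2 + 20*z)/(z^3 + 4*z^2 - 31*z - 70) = z*(z - 4)/(z^2 + 9*z + 14)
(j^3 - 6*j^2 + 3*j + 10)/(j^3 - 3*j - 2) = (j - 5)/(j + 1)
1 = 1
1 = 1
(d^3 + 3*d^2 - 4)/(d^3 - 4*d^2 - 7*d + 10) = (d + 2)/(d - 5)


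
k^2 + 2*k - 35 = (k - 5)*(k + 7)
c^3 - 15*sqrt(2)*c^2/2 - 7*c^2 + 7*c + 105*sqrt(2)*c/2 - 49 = (c - 7)*(c - 7*sqrt(2))*(c - sqrt(2)/2)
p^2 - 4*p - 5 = (p - 5)*(p + 1)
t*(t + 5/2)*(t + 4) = t^3 + 13*t^2/2 + 10*t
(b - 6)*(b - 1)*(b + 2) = b^3 - 5*b^2 - 8*b + 12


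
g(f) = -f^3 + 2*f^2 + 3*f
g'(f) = -3*f^2 + 4*f + 3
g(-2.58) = 22.75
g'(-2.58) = -27.29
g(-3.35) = 49.99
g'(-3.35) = -44.07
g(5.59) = -95.41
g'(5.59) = -68.38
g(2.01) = 5.99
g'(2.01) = -1.08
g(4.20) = -26.21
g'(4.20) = -33.12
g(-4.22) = 98.11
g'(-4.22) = -67.31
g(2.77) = 2.40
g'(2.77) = -8.94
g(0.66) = 2.56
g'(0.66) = 4.33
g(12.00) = -1404.00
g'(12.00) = -381.00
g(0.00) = 0.00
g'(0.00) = 3.00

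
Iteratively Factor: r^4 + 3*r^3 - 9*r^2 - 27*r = (r)*(r^3 + 3*r^2 - 9*r - 27) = r*(r + 3)*(r^2 - 9) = r*(r + 3)^2*(r - 3)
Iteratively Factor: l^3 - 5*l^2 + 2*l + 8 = (l - 4)*(l^2 - l - 2) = (l - 4)*(l - 2)*(l + 1)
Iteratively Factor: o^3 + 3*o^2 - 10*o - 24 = (o + 2)*(o^2 + o - 12) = (o + 2)*(o + 4)*(o - 3)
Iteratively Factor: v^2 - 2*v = (v - 2)*(v)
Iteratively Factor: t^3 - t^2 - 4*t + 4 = (t + 2)*(t^2 - 3*t + 2) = (t - 2)*(t + 2)*(t - 1)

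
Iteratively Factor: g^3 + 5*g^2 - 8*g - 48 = (g + 4)*(g^2 + g - 12) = (g + 4)^2*(g - 3)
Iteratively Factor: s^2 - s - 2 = (s - 2)*(s + 1)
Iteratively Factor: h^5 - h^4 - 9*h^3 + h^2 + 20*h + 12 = (h + 1)*(h^4 - 2*h^3 - 7*h^2 + 8*h + 12) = (h - 3)*(h + 1)*(h^3 + h^2 - 4*h - 4) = (h - 3)*(h - 2)*(h + 1)*(h^2 + 3*h + 2) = (h - 3)*(h - 2)*(h + 1)*(h + 2)*(h + 1)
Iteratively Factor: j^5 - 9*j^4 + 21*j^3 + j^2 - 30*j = (j)*(j^4 - 9*j^3 + 21*j^2 + j - 30) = j*(j - 5)*(j^3 - 4*j^2 + j + 6) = j*(j - 5)*(j - 2)*(j^2 - 2*j - 3) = j*(j - 5)*(j - 3)*(j - 2)*(j + 1)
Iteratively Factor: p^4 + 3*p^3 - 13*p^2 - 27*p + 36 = (p - 3)*(p^3 + 6*p^2 + 5*p - 12) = (p - 3)*(p + 3)*(p^2 + 3*p - 4) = (p - 3)*(p + 3)*(p + 4)*(p - 1)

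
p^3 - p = p*(p - 1)*(p + 1)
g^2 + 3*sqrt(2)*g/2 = g*(g + 3*sqrt(2)/2)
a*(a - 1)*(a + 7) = a^3 + 6*a^2 - 7*a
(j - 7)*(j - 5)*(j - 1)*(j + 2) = j^4 - 11*j^3 + 21*j^2 + 59*j - 70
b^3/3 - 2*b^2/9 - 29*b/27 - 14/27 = (b/3 + 1/3)*(b - 7/3)*(b + 2/3)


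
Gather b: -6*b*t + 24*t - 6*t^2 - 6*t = -6*b*t - 6*t^2 + 18*t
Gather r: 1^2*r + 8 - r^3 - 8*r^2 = -r^3 - 8*r^2 + r + 8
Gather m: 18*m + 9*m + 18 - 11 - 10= 27*m - 3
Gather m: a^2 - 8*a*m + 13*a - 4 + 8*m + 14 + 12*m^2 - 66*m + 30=a^2 + 13*a + 12*m^2 + m*(-8*a - 58) + 40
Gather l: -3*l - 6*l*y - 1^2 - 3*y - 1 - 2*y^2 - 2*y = l*(-6*y - 3) - 2*y^2 - 5*y - 2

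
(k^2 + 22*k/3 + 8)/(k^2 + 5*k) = (k^2 + 22*k/3 + 8)/(k*(k + 5))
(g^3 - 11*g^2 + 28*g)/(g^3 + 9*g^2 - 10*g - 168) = g*(g - 7)/(g^2 + 13*g + 42)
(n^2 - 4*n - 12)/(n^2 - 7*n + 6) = (n + 2)/(n - 1)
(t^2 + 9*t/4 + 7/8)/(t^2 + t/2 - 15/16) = 2*(8*t^2 + 18*t + 7)/(16*t^2 + 8*t - 15)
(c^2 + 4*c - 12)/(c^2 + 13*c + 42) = (c - 2)/(c + 7)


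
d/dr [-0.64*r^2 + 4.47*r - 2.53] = 4.47 - 1.28*r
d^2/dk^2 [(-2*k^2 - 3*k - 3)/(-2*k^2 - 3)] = (24*k^3 - 108*k)/(8*k^6 + 36*k^4 + 54*k^2 + 27)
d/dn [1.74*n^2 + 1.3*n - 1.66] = 3.48*n + 1.3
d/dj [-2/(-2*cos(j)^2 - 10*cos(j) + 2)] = (2*cos(j) + 5)*sin(j)/(-sin(j)^2 + 5*cos(j))^2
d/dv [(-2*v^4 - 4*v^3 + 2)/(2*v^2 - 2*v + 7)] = 4*(-2*v^5 + v^4 - 10*v^3 - 21*v^2 - 2*v + 1)/(4*v^4 - 8*v^3 + 32*v^2 - 28*v + 49)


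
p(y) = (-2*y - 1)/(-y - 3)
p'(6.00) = 0.06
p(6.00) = 1.44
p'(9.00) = 0.03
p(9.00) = 1.58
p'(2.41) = 0.17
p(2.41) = 1.08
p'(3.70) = 0.11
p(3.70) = 1.25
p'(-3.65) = 11.83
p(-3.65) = 9.69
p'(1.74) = 0.22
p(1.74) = 0.95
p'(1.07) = 0.30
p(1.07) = 0.77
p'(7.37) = 0.05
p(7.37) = 1.52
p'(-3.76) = 8.66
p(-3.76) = 8.58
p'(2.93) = 0.14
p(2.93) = 1.16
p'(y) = (-2*y - 1)/(-y - 3)^2 - 2/(-y - 3)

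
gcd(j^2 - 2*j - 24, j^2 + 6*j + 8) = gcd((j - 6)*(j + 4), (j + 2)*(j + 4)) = j + 4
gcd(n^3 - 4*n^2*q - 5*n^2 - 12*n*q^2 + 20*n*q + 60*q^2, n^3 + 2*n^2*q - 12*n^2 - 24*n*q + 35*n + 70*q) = n^2 + 2*n*q - 5*n - 10*q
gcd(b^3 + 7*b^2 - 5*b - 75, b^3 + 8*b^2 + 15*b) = b + 5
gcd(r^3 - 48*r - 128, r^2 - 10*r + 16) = r - 8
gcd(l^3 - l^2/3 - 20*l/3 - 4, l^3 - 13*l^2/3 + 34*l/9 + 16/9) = 1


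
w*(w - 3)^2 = w^3 - 6*w^2 + 9*w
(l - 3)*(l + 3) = l^2 - 9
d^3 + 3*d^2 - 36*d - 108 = (d - 6)*(d + 3)*(d + 6)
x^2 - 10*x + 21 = (x - 7)*(x - 3)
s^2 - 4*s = s*(s - 4)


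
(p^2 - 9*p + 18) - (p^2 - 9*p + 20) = -2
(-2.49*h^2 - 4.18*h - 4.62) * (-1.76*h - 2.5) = 4.3824*h^3 + 13.5818*h^2 + 18.5812*h + 11.55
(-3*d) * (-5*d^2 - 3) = 15*d^3 + 9*d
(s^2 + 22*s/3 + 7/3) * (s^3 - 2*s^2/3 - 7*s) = s^5 + 20*s^4/3 - 86*s^3/9 - 476*s^2/9 - 49*s/3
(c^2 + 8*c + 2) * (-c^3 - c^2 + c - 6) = -c^5 - 9*c^4 - 9*c^3 - 46*c - 12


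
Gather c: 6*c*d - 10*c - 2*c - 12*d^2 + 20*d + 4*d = c*(6*d - 12) - 12*d^2 + 24*d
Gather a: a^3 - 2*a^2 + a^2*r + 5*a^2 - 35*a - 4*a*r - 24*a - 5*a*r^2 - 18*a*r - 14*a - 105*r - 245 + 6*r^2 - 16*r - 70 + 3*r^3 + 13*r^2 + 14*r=a^3 + a^2*(r + 3) + a*(-5*r^2 - 22*r - 73) + 3*r^3 + 19*r^2 - 107*r - 315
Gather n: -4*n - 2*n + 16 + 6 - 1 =21 - 6*n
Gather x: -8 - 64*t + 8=-64*t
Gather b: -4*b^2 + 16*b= -4*b^2 + 16*b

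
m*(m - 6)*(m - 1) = m^3 - 7*m^2 + 6*m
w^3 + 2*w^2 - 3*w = w*(w - 1)*(w + 3)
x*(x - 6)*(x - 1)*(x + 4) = x^4 - 3*x^3 - 22*x^2 + 24*x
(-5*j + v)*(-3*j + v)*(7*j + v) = 105*j^3 - 41*j^2*v - j*v^2 + v^3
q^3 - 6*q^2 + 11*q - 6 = (q - 3)*(q - 2)*(q - 1)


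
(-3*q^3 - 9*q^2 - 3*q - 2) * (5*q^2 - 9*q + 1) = -15*q^5 - 18*q^4 + 63*q^3 + 8*q^2 + 15*q - 2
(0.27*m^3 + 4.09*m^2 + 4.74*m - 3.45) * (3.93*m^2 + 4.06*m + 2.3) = 1.0611*m^5 + 17.1699*m^4 + 35.8546*m^3 + 15.0929*m^2 - 3.105*m - 7.935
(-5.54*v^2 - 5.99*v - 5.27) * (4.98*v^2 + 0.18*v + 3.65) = -27.5892*v^4 - 30.8274*v^3 - 47.5438*v^2 - 22.8121*v - 19.2355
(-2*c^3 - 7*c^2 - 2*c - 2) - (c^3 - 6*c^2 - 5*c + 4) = -3*c^3 - c^2 + 3*c - 6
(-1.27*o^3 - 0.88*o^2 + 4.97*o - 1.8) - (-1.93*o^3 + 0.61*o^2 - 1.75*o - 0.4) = 0.66*o^3 - 1.49*o^2 + 6.72*o - 1.4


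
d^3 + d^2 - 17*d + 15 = (d - 3)*(d - 1)*(d + 5)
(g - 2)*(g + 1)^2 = g^3 - 3*g - 2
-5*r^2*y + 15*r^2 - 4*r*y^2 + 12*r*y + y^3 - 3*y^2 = (-5*r + y)*(r + y)*(y - 3)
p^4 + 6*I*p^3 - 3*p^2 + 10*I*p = p*(p - I)*(p + 2*I)*(p + 5*I)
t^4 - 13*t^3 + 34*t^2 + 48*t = t*(t - 8)*(t - 6)*(t + 1)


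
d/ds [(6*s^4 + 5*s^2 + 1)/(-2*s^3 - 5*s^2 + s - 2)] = (-12*s^6 - 60*s^5 + 28*s^4 - 48*s^3 + 11*s^2 - 10*s - 1)/(4*s^6 + 20*s^5 + 21*s^4 - 2*s^3 + 21*s^2 - 4*s + 4)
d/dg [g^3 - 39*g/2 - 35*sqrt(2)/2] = 3*g^2 - 39/2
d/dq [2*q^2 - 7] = 4*q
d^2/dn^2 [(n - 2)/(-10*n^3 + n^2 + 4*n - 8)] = 2*(-4*(n - 2)*(-15*n^2 + n + 2)^2 + (30*n^2 - 2*n + (n - 2)*(30*n - 1) - 4)*(10*n^3 - n^2 - 4*n + 8))/(10*n^3 - n^2 - 4*n + 8)^3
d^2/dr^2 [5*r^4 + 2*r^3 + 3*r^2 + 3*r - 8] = 60*r^2 + 12*r + 6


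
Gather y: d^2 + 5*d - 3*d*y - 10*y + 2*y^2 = d^2 + 5*d + 2*y^2 + y*(-3*d - 10)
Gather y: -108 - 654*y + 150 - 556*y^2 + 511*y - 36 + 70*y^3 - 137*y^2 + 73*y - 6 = 70*y^3 - 693*y^2 - 70*y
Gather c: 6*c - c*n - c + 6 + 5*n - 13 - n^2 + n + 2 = c*(5 - n) - n^2 + 6*n - 5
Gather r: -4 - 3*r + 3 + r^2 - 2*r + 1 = r^2 - 5*r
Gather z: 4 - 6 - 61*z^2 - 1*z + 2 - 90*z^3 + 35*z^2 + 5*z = -90*z^3 - 26*z^2 + 4*z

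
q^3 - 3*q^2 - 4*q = q*(q - 4)*(q + 1)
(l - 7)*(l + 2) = l^2 - 5*l - 14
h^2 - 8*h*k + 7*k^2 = (h - 7*k)*(h - k)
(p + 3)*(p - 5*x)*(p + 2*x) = p^3 - 3*p^2*x + 3*p^2 - 10*p*x^2 - 9*p*x - 30*x^2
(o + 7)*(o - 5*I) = o^2 + 7*o - 5*I*o - 35*I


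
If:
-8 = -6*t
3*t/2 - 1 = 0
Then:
No Solution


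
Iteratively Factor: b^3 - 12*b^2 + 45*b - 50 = (b - 5)*(b^2 - 7*b + 10) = (b - 5)*(b - 2)*(b - 5)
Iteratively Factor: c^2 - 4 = (c - 2)*(c + 2)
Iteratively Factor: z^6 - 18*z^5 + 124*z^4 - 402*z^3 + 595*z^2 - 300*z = (z - 1)*(z^5 - 17*z^4 + 107*z^3 - 295*z^2 + 300*z) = (z - 5)*(z - 1)*(z^4 - 12*z^3 + 47*z^2 - 60*z) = (z - 5)*(z - 4)*(z - 1)*(z^3 - 8*z^2 + 15*z) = (z - 5)^2*(z - 4)*(z - 1)*(z^2 - 3*z) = (z - 5)^2*(z - 4)*(z - 3)*(z - 1)*(z)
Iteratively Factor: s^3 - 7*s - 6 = (s + 2)*(s^2 - 2*s - 3) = (s + 1)*(s + 2)*(s - 3)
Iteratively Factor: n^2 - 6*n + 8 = (n - 4)*(n - 2)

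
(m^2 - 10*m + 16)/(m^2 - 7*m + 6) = (m^2 - 10*m + 16)/(m^2 - 7*m + 6)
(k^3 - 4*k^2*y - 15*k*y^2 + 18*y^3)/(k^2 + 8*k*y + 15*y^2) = (k^2 - 7*k*y + 6*y^2)/(k + 5*y)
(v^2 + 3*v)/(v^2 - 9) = v/(v - 3)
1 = 1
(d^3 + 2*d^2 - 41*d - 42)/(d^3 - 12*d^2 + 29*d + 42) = (d + 7)/(d - 7)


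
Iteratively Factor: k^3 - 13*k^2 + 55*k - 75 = (k - 5)*(k^2 - 8*k + 15) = (k - 5)^2*(k - 3)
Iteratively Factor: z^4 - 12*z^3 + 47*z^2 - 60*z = (z - 5)*(z^3 - 7*z^2 + 12*z) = (z - 5)*(z - 4)*(z^2 - 3*z) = z*(z - 5)*(z - 4)*(z - 3)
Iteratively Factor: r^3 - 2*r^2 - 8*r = (r - 4)*(r^2 + 2*r) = r*(r - 4)*(r + 2)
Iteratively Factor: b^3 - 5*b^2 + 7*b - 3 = (b - 1)*(b^2 - 4*b + 3) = (b - 1)^2*(b - 3)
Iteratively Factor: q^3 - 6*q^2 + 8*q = (q - 2)*(q^2 - 4*q) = q*(q - 2)*(q - 4)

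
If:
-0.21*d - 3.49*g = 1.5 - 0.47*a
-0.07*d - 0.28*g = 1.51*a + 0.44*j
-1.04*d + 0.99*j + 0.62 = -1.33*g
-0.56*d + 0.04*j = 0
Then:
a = 0.10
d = -0.01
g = -0.42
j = -0.07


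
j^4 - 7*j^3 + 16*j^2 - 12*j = j*(j - 3)*(j - 2)^2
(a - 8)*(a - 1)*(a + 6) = a^3 - 3*a^2 - 46*a + 48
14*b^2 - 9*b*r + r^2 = (-7*b + r)*(-2*b + r)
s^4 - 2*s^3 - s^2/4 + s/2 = s*(s - 2)*(s - 1/2)*(s + 1/2)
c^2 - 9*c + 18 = (c - 6)*(c - 3)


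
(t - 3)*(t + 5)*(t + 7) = t^3 + 9*t^2 - t - 105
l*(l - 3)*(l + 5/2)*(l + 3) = l^4 + 5*l^3/2 - 9*l^2 - 45*l/2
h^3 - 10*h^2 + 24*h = h*(h - 6)*(h - 4)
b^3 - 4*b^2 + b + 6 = (b - 3)*(b - 2)*(b + 1)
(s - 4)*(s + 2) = s^2 - 2*s - 8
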